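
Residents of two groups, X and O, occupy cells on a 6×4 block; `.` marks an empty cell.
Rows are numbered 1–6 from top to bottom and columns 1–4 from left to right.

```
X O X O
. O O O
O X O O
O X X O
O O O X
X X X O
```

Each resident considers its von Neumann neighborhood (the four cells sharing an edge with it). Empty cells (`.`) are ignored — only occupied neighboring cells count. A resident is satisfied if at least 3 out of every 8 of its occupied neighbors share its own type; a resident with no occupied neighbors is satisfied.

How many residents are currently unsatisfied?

Row 1: (1,1)X 0/1 ✗ · (1,2)O 1/3 ✗ · (1,3)X 0/3 ✗ · (1,4)O 1/2 ✓
Row 2: (2,2)O 2/3 ✓ · (2,3)O 3/4 ✓ · (2,4)O 3/3 ✓
Row 3: (3,1)O 1/2 ✓ · (3,2)X 1/4 ✗ · (3,3)O 2/4 ✓ · (3,4)O 3/3 ✓
Row 4: (4,1)O 2/3 ✓ · (4,2)X 2/4 ✓ · (4,3)X 1/4 ✗ · (4,4)O 1/3 ✗
Row 5: (5,1)O 2/3 ✓ · (5,2)O 2/4 ✓ · (5,3)O 1/4 ✗ · (5,4)X 0/3 ✗
Row 6: (6,1)X 1/2 ✓ · (6,2)X 2/3 ✓ · (6,3)X 1/3 ✗ · (6,4)O 0/2 ✗
Unsatisfied: (1,1), (1,2), (1,3), (3,2), (4,3), (4,4), (5,3), (5,4), (6,3), (6,4) — 10 in total.

10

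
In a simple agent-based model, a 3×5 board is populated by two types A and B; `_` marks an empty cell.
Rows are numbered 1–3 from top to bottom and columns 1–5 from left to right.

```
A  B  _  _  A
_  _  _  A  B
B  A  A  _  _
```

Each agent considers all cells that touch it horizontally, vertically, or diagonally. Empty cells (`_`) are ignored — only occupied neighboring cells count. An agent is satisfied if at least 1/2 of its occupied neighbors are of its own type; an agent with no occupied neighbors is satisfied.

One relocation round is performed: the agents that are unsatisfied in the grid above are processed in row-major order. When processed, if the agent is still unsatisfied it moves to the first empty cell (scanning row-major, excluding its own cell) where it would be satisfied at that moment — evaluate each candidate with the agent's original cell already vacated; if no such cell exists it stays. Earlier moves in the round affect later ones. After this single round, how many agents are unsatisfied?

Initially unsatisfied (in order): (1,1), (1,2), (2,5), (3,1).
  (1,1) → (1,3).
  (1,2) → (1,1).
  (2,5) → (1,2).
  (3,1) → (2,1).
Resulting grid:
B B A _ A
B _ _ A _
_ A A _ _
All satisfied now.

0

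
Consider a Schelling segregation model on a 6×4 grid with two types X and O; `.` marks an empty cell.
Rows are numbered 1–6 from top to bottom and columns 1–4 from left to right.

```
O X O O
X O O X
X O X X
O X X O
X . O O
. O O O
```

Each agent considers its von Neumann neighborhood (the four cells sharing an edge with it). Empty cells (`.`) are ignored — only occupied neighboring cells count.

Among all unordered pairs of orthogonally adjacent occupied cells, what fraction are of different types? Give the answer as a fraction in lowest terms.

Scan each occupied cell's neighbors to the right and below so each pair is counted once.
Row 1: O(1,1)–X(1,2)≠ O(1,1)–X(2,1)≠ X(1,2)–O(1,3)≠ X(1,2)–O(2,2)≠ O(1,3)–O(1,4)= O(1,3)–O(2,3)= O(1,4)–X(2,4)≠  → 5/7 unlike.
Row 2: X(2,1)–O(2,2)≠ X(2,1)–X(3,1)= O(2,2)–O(2,3)= O(2,2)–O(3,2)= O(2,3)–X(2,4)≠ O(2,3)–X(3,3)≠ X(2,4)–X(3,4)=  → 3/7 unlike.
Row 3: X(3,1)–O(3,2)≠ X(3,1)–O(4,1)≠ O(3,2)–X(3,3)≠ O(3,2)–X(4,2)≠ X(3,3)–X(3,4)= X(3,3)–X(4,3)= X(3,4)–O(4,4)≠  → 5/7 unlike.
Row 4: O(4,1)–X(4,2)≠ O(4,1)–X(5,1)≠ X(4,2)–X(4,3)= X(4,3)–O(4,4)≠ X(4,3)–O(5,3)≠ O(4,4)–O(5,4)=  → 4/6 unlike.
Row 5: O(5,3)–O(5,4)= O(5,3)–O(6,3)= O(5,4)–O(6,4)=  → 0/3 unlike.
Row 6: O(6,2)–O(6,3)= O(6,3)–O(6,4)=  → 0/2 unlike.
Total adjacent occupied pairs: 32; unlike-type pairs: 17.
17/32 is already in lowest terms.

17/32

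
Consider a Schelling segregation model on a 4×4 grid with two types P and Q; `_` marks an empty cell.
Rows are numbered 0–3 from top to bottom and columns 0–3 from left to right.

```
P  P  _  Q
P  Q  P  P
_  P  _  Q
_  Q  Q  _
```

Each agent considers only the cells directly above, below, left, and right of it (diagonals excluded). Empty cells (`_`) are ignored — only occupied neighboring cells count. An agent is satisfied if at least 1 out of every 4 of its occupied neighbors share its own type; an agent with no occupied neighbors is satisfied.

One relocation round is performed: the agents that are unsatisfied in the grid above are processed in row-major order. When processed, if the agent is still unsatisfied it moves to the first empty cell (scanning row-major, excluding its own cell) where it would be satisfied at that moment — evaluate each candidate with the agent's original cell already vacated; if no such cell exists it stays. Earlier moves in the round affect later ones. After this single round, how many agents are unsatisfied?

0

Initially unsatisfied (in order): (0,3), (1,1), (2,1), (2,3).
  (0,3) → (2,2).
  (1,1) → (3,0).
  (2,1) → (0,2).
  (2,3): now satisfied by earlier moves; stays.
Resulting grid:
P P P _
P _ P P
_ _ Q Q
Q Q Q _
All satisfied now.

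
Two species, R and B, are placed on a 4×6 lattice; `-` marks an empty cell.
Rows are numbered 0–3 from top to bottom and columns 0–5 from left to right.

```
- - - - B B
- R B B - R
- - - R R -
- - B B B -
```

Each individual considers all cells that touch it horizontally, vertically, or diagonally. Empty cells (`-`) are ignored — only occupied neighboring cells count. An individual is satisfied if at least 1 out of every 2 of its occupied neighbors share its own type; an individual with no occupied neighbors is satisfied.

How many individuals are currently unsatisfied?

6

Row 0: (0,4)B 2/3 ✓ · (0,5)B 1/2 ✓
Row 1: (1,1)R 0/1 ✗ · (1,2)B 1/3 ✗ · (1,3)B 2/4 ✓ · (1,5)R 1/3 ✗
Row 2: (2,3)R 1/6 ✗ · (2,4)R 2/5 ✗
Row 3: (3,2)B 1/2 ✓ · (3,3)B 2/4 ✓ · (3,4)B 1/3 ✗
Unsatisfied: (1,1), (1,2), (1,5), (2,3), (2,4), (3,4) — 6 in total.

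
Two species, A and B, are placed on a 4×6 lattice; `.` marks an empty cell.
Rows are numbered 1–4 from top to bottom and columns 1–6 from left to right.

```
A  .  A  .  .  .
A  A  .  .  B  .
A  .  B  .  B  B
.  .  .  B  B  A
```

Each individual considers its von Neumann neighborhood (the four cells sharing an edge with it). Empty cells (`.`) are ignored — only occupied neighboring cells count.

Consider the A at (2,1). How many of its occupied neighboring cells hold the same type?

3

Occupied neighbors of (2,1): (1,1)=A, (3,1)=A, (2,2)=A.
Same type (A): 3 of 3.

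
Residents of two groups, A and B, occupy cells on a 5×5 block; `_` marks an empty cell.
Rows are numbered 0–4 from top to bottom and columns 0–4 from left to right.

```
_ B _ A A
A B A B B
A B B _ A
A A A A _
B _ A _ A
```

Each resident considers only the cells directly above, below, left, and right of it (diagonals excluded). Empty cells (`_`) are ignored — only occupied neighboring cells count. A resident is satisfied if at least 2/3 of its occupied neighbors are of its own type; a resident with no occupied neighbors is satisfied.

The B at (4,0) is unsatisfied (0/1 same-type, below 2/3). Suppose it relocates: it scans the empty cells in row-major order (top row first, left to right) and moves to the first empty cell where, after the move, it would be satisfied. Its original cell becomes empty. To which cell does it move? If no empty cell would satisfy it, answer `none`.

Vacating (4,0). Empty cells in order:
  (0,0): 1/2 same-type → still unsatisfied.
  (0,2): 1/3 same-type → still unsatisfied.
  (2,3): 2/4 same-type → still unsatisfied.
  (3,4): 0/3 same-type → still unsatisfied.
  (4,1): 0/2 same-type → still unsatisfied.
  (4,3): 0/3 same-type → still unsatisfied.

none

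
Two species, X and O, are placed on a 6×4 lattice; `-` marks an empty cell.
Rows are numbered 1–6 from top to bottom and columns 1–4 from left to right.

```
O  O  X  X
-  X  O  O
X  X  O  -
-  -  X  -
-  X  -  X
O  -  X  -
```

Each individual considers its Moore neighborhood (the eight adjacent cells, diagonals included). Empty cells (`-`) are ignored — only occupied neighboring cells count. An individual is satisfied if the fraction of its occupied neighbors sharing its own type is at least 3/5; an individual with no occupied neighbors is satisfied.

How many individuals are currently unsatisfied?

9

Row 1: (1,1)O 1/2 not · (1,2)O 2/4 not · (1,3)X 2/5 not · (1,4)X 1/3 not
Row 2: (2,2)X 3/7 not · (2,3)O 3/7 not · (2,4)O 2/4 not
Row 3: (3,1)X 2/2 satisfied · (3,2)X 3/5 satisfied · (3,3)O 2/5 not
Row 4: (4,3)X 3/4 satisfied
Row 5: (5,2)X 2/3 satisfied · (5,4)X 2/2 satisfied
Row 6: (6,1)O 0/1 not · (6,3)X 2/2 satisfied
Unsatisfied: (1,1), (1,2), (1,3), (1,4), (2,2), (2,3), (2,4), (3,3), (6,1) — 9 in total.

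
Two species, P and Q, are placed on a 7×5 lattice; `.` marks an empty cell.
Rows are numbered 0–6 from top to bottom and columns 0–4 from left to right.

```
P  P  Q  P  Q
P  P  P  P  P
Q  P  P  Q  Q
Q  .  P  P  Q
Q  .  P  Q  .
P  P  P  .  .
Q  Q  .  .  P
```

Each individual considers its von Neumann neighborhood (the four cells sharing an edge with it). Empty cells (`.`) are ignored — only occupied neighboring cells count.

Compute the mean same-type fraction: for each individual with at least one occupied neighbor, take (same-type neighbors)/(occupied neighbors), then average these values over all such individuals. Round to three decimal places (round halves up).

0.559

Row 0: (0,0)P 2/2 · (0,1)P 2/3 · (0,2)Q 0/3 · (0,3)P 1/3 · (0,4)Q 0/2
Row 1: (1,0)P 2/3 · (1,1)P 4/4 · (1,2)P 3/4 · (1,3)P 3/4 · (1,4)P 1/3
Row 2: (2,0)Q 1/3 · (2,1)P 2/3 · (2,2)P 3/4 · (2,3)Q 1/4 · (2,4)Q 2/3
Row 3: (3,0)Q 2/2 · (3,2)P 3/3 · (3,3)P 1/4 · (3,4)Q 1/2
Row 4: (4,0)Q 1/2 · (4,2)P 2/3 · (4,3)Q 0/2
Row 5: (5,0)P 1/3 · (5,1)P 2/3 · (5,2)P 2/2
Row 6: (6,0)Q 1/2 · (6,1)Q 1/2 · (6,4)P — no occupied neighbors
Sum over 27 individuals: 2/2 + 2/3 + 0/3 + 1/3 + 0/2 + 2/3 + 4/4 + 3/4 + 3/4 + 1/3 + 1/3 + 2/3 + 3/4 + 1/4 + 2/3 + 2/2 + 3/3 + 1/4 + 1/2 + 1/2 + 2/3 + 0/2 + 1/3 + 2/3 + 2/2 + 1/2 + 1/2 = 181/12; mean = 181/12 ÷ 27 = 181/324 = 0.558641… → 0.559.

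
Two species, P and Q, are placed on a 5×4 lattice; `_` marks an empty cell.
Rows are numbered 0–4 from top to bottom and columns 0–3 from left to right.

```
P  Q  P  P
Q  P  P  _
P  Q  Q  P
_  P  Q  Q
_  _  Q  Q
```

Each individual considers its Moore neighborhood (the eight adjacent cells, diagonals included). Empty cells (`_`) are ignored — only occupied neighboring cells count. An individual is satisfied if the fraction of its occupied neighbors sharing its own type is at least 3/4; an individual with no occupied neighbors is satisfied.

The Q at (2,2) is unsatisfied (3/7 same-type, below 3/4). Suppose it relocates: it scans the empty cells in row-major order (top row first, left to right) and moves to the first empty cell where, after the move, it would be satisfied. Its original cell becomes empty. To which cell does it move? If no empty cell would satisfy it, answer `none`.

Vacating (2,2). Empty cells in order:
  (1,3): 0/4 same-type → still unsatisfied.
  (3,0): 1/3 same-type → still unsatisfied.
  (4,0): 0/1 same-type → still unsatisfied.
  (4,1): 2/3 same-type → still unsatisfied.

none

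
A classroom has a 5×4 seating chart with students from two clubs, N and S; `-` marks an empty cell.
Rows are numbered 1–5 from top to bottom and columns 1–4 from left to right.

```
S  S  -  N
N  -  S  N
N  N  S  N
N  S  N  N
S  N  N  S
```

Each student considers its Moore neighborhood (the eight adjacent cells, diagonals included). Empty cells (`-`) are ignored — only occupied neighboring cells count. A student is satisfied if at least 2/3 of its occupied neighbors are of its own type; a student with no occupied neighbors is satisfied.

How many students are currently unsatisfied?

(1,1)S 1/2 not
(1,2)S 2/3 satisfied
(1,4)N 1/2 not
(2,1)N 2/4 not
(2,3)S 2/6 not
(2,4)N 2/4 not
(3,1)N 3/4 satisfied
(3,2)N 4/7 not
(3,3)S 2/7 not
(3,4)N 3/5 not
(4,1)N 3/5 not
(4,2)S 2/8 not
(4,3)N 5/8 not
(4,4)N 3/5 not
(5,1)S 1/3 not
(5,2)N 3/5 not
(5,3)N 3/5 not
(5,4)S 0/3 not
Unsatisfied: (1,1), (1,4), (2,1), (2,3), (2,4), (3,2), (3,3), (3,4), (4,1), (4,2), (4,3), (4,4), (5,1), (5,2), (5,3), (5,4) — 16 in total.

16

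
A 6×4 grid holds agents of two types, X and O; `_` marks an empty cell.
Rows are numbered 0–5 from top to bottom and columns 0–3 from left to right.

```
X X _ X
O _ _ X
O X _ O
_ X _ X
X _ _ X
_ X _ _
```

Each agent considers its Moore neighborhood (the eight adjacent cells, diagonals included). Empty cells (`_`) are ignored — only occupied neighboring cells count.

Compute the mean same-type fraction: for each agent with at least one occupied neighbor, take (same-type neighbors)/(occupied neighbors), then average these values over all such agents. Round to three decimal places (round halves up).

(0,0)X 1/2
(0,1)X 1/2
(0,3)X 1/1
(1,0)O 1/4
(1,3)X 1/2
(2,0)O 1/3
(2,1)X 1/3
(2,3)O 0/2
(3,1)X 2/3
(3,3)X 1/2
(4,0)X 2/2
(4,3)X 1/1
(5,1)X 1/1
Sum over 13 agents: 1/2 + 1/2 + 1/1 + 1/4 + 1/2 + 1/3 + 1/3 + 0/2 + 2/3 + 1/2 + 2/2 + 1/1 + 1/1 = 91/12; mean = 91/12 ÷ 13 = 7/12 = 0.583333… → 0.583.

0.583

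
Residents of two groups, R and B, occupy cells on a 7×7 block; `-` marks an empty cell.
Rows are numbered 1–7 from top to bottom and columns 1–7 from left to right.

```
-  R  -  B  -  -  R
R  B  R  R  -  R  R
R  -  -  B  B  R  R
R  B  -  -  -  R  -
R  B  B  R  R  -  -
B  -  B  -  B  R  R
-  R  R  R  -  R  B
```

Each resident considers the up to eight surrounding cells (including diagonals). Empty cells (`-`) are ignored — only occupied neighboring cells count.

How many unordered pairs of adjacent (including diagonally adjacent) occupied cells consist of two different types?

Scan each occupied cell's neighbors to the right and below (and the two forward diagonals) so each pair is counted once.
Row 1: R(1,2)–B(2,2)≠ R(1,2)–R(2,3)= R(1,2)–R(2,1)= B(1,4)–R(2,4)≠ B(1,4)–R(2,3)≠ R(1,7)–R(2,7)= R(1,7)–R(2,6)=  → 3/7 unlike.
Row 2: R(2,1)–B(2,2)≠ R(2,1)–R(3,1)= B(2,2)–R(2,3)≠ B(2,2)–R(3,1)≠ R(2,3)–R(2,4)= R(2,3)–B(3,4)≠ R(2,4)–B(3,4)≠ R(2,4)–B(3,5)≠ R(2,6)–R(2,7)= R(2,6)–R(3,6)= R(2,6)–R(3,7)= R(2,6)–B(3,5)≠ R(2,7)–R(3,7)= R(2,7)–R(3,6)=  → 7/14 unlike.
Row 3: R(3,1)–R(4,1)= R(3,1)–B(4,2)≠ B(3,4)–B(3,5)= B(3,5)–R(3,6)≠ B(3,5)–R(4,6)≠ R(3,6)–R(3,7)= R(3,6)–R(4,6)= R(3,7)–R(4,6)=  → 3/8 unlike.
Row 4: R(4,1)–B(4,2)≠ R(4,1)–R(5,1)= R(4,1)–B(5,2)≠ B(4,2)–B(5,2)= B(4,2)–B(5,3)= B(4,2)–R(5,1)≠ R(4,6)–R(5,5)=  → 3/7 unlike.
Row 5: R(5,1)–B(5,2)≠ R(5,1)–B(6,1)≠ B(5,2)–B(5,3)= B(5,2)–B(6,3)= B(5,2)–B(6,1)= B(5,3)–R(5,4)≠ B(5,3)–B(6,3)= R(5,4)–R(5,5)= R(5,4)–B(6,5)≠ R(5,4)–B(6,3)≠ R(5,5)–B(6,5)≠ R(5,5)–R(6,6)=  → 6/12 unlike.
Row 6: B(6,1)–R(7,2)≠ B(6,3)–R(7,3)≠ B(6,3)–R(7,4)≠ B(6,3)–R(7,2)≠ B(6,5)–R(6,6)≠ B(6,5)–R(7,6)≠ B(6,5)–R(7,4)≠ R(6,6)–R(6,7)= R(6,6)–R(7,6)= R(6,6)–B(7,7)≠ R(6,7)–B(7,7)≠ R(6,7)–R(7,6)=  → 9/12 unlike.
Row 7: R(7,2)–R(7,3)= R(7,3)–R(7,4)= R(7,6)–B(7,7)≠  → 1/3 unlike.
Total adjacent occupied pairs: 63; unlike-type pairs: 32.

32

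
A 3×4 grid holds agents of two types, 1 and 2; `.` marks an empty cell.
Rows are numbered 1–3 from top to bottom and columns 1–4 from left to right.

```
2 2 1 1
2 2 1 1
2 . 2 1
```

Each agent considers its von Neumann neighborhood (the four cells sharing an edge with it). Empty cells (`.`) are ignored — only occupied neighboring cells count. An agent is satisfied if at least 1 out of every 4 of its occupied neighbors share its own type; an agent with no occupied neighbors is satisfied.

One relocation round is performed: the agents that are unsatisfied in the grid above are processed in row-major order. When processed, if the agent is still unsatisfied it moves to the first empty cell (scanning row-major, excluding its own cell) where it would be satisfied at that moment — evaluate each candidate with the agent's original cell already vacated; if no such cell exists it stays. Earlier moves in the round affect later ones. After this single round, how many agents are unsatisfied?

0

Initially unsatisfied (in order): (3,3).
  (3,3) → (3,2).
Resulting grid:
2 2 1 1
2 2 1 1
2 2 . 1
All satisfied now.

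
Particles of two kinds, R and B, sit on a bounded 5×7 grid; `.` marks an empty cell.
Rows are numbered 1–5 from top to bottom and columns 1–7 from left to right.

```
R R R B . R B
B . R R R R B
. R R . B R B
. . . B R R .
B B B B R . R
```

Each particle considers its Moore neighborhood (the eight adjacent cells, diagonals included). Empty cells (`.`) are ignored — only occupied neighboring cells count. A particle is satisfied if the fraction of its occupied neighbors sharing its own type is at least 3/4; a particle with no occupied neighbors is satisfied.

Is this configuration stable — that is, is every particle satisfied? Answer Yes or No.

No

Row 1: (1,1)R 1/2 not · (1,2)R 3/4 satisfied · (1,3)R 3/4 satisfied · (1,4)B 0/4 not · (1,6)R 2/4 not · (1,7)B 1/3 not
Row 2: (2,1)B 0/3 not · (2,3)R 5/6 satisfied · (2,4)R 4/6 not · (2,5)R 4/6 not · (2,6)R 3/7 not · (2,7)B 2/5 not
Row 3: (3,2)R 2/3 not · (3,3)R 3/4 satisfied · (3,5)B 1/7 not · (3,6)R 4/7 not · (3,7)B 1/4 not
Row 4: (4,4)B 3/6 not · (4,5)R 3/6 not · (4,6)R 4/6 not
Row 5: (5,1)B 1/1 satisfied · (5,2)B 2/2 satisfied · (5,3)B 3/3 satisfied · (5,4)B 2/4 not · (5,5)R 2/4 not · (5,7)R 1/1 satisfied
For instance (1,1) has only 1/2 same-type neighbors, below 3/4.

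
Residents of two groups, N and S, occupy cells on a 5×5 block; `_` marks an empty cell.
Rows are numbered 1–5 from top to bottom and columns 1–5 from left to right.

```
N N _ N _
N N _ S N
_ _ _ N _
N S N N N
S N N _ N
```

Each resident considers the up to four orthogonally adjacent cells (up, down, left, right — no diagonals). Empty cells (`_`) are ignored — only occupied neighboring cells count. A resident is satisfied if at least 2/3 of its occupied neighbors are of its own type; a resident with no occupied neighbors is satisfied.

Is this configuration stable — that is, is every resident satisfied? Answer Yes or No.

No

(1,1)N 2/2 ✓
(1,2)N 2/2 ✓
(1,4)N 0/1 ✗
(2,1)N 2/2 ✓
(2,2)N 2/2 ✓
(2,4)S 0/3 ✗
(2,5)N 0/1 ✗
(3,4)N 1/2 ✗
(4,1)N 0/2 ✗
(4,2)S 0/3 ✗
(4,3)N 2/3 ✓
(4,4)N 3/3 ✓
(4,5)N 2/2 ✓
(5,1)S 0/2 ✗
(5,2)N 1/3 ✗
(5,3)N 2/2 ✓
(5,5)N 1/1 ✓
For instance (1,4) has only 0/1 same-type neighbors, below 2/3.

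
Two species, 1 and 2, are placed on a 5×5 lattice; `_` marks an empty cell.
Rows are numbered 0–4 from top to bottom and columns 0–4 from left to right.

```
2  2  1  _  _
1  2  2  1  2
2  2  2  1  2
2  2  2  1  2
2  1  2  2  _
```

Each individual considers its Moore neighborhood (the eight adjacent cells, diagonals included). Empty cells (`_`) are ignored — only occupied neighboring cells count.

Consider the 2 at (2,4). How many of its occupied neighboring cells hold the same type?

Occupied neighbors of (2,4): (1,3)=1, (1,4)=2, (2,3)=1, (3,3)=1, (3,4)=2.
Same type (2): 2 of 5.

2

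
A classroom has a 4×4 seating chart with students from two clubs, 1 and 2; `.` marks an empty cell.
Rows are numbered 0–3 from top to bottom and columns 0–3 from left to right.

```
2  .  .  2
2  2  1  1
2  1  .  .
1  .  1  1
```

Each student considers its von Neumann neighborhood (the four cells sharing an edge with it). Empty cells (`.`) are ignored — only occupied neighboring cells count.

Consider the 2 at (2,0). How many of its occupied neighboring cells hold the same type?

1

Occupied neighbors of (2,0): (1,0)=2, (3,0)=1, (2,1)=1.
Same type (2): 1 of 3.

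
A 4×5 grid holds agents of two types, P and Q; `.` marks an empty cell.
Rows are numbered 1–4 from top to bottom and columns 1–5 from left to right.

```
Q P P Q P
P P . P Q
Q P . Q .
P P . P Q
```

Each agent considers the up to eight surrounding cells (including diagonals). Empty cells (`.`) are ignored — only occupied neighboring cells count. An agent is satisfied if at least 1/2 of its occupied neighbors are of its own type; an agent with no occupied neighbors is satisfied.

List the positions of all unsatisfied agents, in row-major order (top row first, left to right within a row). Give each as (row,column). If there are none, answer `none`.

Row 1: (1,1)Q 0/3 ✗ · (1,2)P 3/4 ✓ · (1,3)P 3/4 ✓ · (1,4)Q 1/4 ✗ · (1,5)P 1/3 ✗
Row 2: (2,1)P 3/5 ✓ · (2,2)P 4/6 ✓ · (2,4)P 2/5 ✗ · (2,5)Q 2/4 ✓
Row 3: (3,1)Q 0/5 ✗ · (3,2)P 4/5 ✓ · (3,4)Q 2/4 ✓
Row 4: (4,1)P 2/3 ✓ · (4,2)P 2/3 ✓ · (4,4)P 0/2 ✗ · (4,5)Q 1/2 ✓

(1,1), (1,4), (1,5), (2,4), (3,1), (4,4)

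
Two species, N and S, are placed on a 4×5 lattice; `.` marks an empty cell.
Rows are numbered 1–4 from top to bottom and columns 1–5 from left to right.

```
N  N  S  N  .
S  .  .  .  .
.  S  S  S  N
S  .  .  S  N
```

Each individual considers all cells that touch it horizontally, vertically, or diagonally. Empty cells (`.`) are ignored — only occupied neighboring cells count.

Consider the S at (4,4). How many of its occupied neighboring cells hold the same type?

2

Occupied neighbors of (4,4): (3,3)=S, (3,4)=S, (3,5)=N, (4,5)=N.
Same type (S): 2 of 4.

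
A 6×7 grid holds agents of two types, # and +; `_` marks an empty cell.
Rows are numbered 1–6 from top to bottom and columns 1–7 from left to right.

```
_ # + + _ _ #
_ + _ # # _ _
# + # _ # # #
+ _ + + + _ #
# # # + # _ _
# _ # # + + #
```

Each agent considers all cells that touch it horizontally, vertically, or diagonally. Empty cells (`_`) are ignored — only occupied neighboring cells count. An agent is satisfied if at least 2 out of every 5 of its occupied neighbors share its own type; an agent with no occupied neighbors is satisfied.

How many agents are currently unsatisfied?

8

(1,2)# 0/2 not
(1,3)+ 2/4 satisfied
(1,4)+ 1/3 not
(1,7)# 0/0 satisfied
(2,2)+ 2/5 satisfied
(2,4)# 3/5 satisfied
(2,5)# 3/4 satisfied
(3,1)# 0/3 not
(3,2)+ 3/5 satisfied
(3,3)# 1/5 not
(3,5)# 3/5 satisfied
(3,6)# 4/5 satisfied
(3,7)# 2/2 satisfied
(4,1)+ 1/4 not
(4,3)+ 3/6 satisfied
(4,4)+ 3/7 satisfied
(4,5)+ 2/5 satisfied
(4,7)# 2/2 satisfied
(5,1)# 2/3 satisfied
(5,2)# 4/6 satisfied
(5,3)# 3/6 satisfied
(5,4)+ 4/8 satisfied
(5,5)# 1/6 not
(6,1)# 2/2 satisfied
(6,3)# 3/4 satisfied
(6,4)# 3/5 satisfied
(6,5)+ 2/4 satisfied
(6,6)+ 1/3 not
(6,7)# 0/1 not
Unsatisfied: (1,2), (1,4), (3,1), (3,3), (4,1), (5,5), (6,6), (6,7) — 8 in total.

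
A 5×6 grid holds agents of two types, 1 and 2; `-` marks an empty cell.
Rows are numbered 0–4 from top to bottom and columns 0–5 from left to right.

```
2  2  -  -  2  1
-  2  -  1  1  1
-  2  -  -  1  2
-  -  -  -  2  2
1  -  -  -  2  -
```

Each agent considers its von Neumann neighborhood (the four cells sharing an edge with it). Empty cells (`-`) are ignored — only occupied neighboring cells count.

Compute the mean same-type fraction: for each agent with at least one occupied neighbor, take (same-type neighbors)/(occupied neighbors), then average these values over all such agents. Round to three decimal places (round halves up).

0.732

Row 0: (0,0)2 1/1 · (0,1)2 2/2 · (0,4)2 0/2 · (0,5)1 1/2
Row 1: (1,1)2 2/2 · (1,3)1 1/1 · (1,4)1 3/4 · (1,5)1 2/3
Row 2: (2,1)2 1/1 · (2,4)1 1/3 · (2,5)2 1/3
Row 3: (3,4)2 2/3 · (3,5)2 2/2
Row 4: (4,0)1 — no occupied neighbors · (4,4)2 1/1
Sum over 14 agents: 1/1 + 2/2 + 0/2 + 1/2 + 2/2 + 1/1 + 3/4 + 2/3 + 1/1 + 1/3 + 1/3 + 2/3 + 2/2 + 1/1 = 41/4; mean = 41/4 ÷ 14 = 41/56 = 0.732142… → 0.732.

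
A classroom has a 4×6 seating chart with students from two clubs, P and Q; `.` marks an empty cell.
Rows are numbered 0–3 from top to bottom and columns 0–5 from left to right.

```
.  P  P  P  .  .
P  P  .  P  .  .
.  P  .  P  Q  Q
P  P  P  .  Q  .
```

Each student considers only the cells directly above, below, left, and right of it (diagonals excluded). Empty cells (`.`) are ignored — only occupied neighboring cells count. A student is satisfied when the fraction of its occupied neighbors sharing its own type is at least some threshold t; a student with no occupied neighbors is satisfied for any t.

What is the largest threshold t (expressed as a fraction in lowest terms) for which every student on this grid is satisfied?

1/2

Row 0: (0,1)P 2/2 · (0,2)P 2/2 · (0,3)P 2/2
Row 1: (1,0)P 1/1 · (1,1)P 3/3 · (1,3)P 2/2
Row 2: (2,1)P 2/2 · (2,3)P 1/2 · (2,4)Q 2/3 · (2,5)Q 1/1
Row 3: (3,0)P 1/1 · (3,1)P 3/3 · (3,2)P 1/1 · (3,4)Q 1/1
The smallest same-type fraction is 1/2 at (2,3), which reduces to 1/2. Any threshold above that leaves this student unsatisfied.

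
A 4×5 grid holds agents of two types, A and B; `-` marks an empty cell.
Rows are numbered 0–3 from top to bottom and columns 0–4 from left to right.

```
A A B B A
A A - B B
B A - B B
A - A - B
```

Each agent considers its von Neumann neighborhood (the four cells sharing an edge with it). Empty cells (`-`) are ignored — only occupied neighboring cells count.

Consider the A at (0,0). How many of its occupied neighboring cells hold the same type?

Occupied neighbors of (0,0): (1,0)=A, (0,1)=A.
Same type (A): 2 of 2.

2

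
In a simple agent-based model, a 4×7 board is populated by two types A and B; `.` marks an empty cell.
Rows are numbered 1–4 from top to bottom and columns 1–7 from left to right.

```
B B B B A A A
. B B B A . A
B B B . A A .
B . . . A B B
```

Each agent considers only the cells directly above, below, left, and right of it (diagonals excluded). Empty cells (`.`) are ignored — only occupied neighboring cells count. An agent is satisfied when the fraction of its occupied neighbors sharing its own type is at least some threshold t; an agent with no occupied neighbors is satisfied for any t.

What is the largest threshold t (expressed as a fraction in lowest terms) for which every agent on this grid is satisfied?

Row 1: (1,1)B 1/1 · (1,2)B 3/3 · (1,3)B 3/3 · (1,4)B 2/3 · (1,5)A 2/3 · (1,6)A 2/2 · (1,7)A 2/2
Row 2: (2,2)B 3/3 · (2,3)B 4/4 · (2,4)B 2/3 · (2,5)A 2/3 · (2,7)A 1/1
Row 3: (3,1)B 2/2 · (3,2)B 3/3 · (3,3)B 2/2 · (3,5)A 3/3 · (3,6)A 1/2
Row 4: (4,1)B 1/1 · (4,5)A 1/2 · (4,6)B 1/3 · (4,7)B 1/1
The smallest same-type fraction is 1/3 at (4,6), which reduces to 1/3. Any threshold above that leaves this agent unsatisfied.

1/3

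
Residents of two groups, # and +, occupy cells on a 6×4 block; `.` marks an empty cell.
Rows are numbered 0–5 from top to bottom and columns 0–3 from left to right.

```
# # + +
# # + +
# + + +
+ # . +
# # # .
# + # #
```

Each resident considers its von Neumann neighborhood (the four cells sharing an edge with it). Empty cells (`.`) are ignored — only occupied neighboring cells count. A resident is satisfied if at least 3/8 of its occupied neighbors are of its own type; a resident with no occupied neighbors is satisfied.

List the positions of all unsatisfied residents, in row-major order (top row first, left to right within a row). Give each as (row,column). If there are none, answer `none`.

(2,0), (2,1), (3,0), (3,1), (5,1)

(0,0)# 2/2 ✓
(0,1)# 2/3 ✓
(0,2)+ 2/3 ✓
(0,3)+ 2/2 ✓
(1,0)# 3/3 ✓
(1,1)# 2/4 ✓
(1,2)+ 3/4 ✓
(1,3)+ 3/3 ✓
(2,0)# 1/3 ✗
(2,1)+ 1/4 ✗
(2,2)+ 3/3 ✓
(2,3)+ 3/3 ✓
(3,0)+ 0/3 ✗
(3,1)# 1/3 ✗
(3,3)+ 1/1 ✓
(4,0)# 2/3 ✓
(4,1)# 3/4 ✓
(4,2)# 2/2 ✓
(5,0)# 1/2 ✓
(5,1)+ 0/3 ✗
(5,2)# 2/3 ✓
(5,3)# 1/1 ✓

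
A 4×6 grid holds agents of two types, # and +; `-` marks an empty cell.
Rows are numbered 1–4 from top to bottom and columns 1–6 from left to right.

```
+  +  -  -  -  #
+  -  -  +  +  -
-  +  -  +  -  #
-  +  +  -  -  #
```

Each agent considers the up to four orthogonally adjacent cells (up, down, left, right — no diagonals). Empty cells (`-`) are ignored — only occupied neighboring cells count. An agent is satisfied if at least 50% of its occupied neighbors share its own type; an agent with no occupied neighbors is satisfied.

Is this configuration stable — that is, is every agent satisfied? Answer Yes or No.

(1,1)+ 2/2 satisfied
(1,2)+ 1/1 satisfied
(1,6)# 0/0 satisfied
(2,1)+ 1/1 satisfied
(2,4)+ 2/2 satisfied
(2,5)+ 1/1 satisfied
(3,2)+ 1/1 satisfied
(3,4)+ 1/1 satisfied
(3,6)# 1/1 satisfied
(4,2)+ 2/2 satisfied
(4,3)+ 1/1 satisfied
(4,6)# 1/1 satisfied
All meet the threshold, so the configuration is stable.

Yes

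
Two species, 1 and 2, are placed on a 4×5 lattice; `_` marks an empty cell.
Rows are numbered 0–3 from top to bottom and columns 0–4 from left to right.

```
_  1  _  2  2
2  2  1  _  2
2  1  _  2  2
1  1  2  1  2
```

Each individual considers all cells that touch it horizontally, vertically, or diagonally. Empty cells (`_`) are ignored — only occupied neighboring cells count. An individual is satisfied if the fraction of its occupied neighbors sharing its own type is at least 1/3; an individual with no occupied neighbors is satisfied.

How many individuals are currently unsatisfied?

2

(0,1)1 1/3 satisfied
(0,3)2 2/3 satisfied
(0,4)2 2/2 satisfied
(1,0)2 2/4 satisfied
(1,1)2 2/5 satisfied
(1,2)1 2/5 satisfied
(1,4)2 4/4 satisfied
(2,0)2 2/5 satisfied
(2,1)1 3/7 satisfied
(2,3)2 4/6 satisfied
(2,4)2 3/4 satisfied
(3,0)1 2/3 satisfied
(3,1)1 2/4 satisfied
(3,2)2 1/4 not
(3,3)1 0/4 not
(3,4)2 2/3 satisfied
Unsatisfied: (3,2), (3,3) — 2 in total.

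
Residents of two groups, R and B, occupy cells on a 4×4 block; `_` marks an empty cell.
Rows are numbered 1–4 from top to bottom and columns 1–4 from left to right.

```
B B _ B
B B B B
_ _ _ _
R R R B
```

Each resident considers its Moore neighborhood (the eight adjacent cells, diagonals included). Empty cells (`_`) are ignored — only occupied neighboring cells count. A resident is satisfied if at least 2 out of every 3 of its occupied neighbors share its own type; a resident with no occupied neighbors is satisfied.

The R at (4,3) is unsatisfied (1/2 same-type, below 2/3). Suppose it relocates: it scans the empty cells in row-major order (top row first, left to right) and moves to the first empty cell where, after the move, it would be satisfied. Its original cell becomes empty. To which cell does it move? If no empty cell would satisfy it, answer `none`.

Vacating (4,3). Empty cells in order:
  (1,3): 0/5 same-type → still unsatisfied.
  (3,1): 2/4 same-type → still unsatisfied.
  (3,2): 2/5 same-type → still unsatisfied.
  (3,3): 1/5 same-type → still unsatisfied.
  (3,4): 0/3 same-type → still unsatisfied.

none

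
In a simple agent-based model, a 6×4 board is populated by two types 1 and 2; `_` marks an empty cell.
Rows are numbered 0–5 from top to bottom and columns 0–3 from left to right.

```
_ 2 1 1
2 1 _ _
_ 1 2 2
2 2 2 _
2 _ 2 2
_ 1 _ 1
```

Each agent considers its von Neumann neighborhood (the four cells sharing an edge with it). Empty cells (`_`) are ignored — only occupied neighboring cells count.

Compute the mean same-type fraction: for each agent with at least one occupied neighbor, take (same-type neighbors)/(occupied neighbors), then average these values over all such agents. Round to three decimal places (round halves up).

0.600

(0,1)2 0/2
(0,2)1 1/2
(0,3)1 1/1
(1,0)2 0/1
(1,1)1 1/3
(2,1)1 1/3
(2,2)2 2/3
(2,3)2 1/1
(3,0)2 2/2
(3,1)2 2/3
(3,2)2 3/3
(4,0)2 1/1
(4,2)2 2/2
(4,3)2 1/2
(5,1)1 — no occupied neighbors
(5,3)1 0/1
Sum over 15 agents: 0/2 + 1/2 + 1/1 + 0/1 + 1/3 + 1/3 + 2/3 + 1/1 + 2/2 + 2/3 + 3/3 + 1/1 + 2/2 + 1/2 + 0/1 = 9; mean = 9 ÷ 15 = 3/5 = 0.6 → 0.600.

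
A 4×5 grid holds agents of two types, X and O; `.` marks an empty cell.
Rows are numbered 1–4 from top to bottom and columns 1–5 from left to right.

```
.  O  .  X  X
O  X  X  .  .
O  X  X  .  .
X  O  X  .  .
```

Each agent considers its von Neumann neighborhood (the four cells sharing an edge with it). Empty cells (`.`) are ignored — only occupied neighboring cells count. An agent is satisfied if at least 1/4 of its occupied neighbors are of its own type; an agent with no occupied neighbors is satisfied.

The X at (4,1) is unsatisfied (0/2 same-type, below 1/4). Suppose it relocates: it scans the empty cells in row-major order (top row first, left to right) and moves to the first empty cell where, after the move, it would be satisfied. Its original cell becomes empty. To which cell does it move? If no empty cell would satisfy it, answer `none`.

Vacating (4,1). Empty cells in order:
  (1,1): 0/2 same-type → still unsatisfied.
  (1,3): 2/3 same-type → satisfied — stop here.

(1,3)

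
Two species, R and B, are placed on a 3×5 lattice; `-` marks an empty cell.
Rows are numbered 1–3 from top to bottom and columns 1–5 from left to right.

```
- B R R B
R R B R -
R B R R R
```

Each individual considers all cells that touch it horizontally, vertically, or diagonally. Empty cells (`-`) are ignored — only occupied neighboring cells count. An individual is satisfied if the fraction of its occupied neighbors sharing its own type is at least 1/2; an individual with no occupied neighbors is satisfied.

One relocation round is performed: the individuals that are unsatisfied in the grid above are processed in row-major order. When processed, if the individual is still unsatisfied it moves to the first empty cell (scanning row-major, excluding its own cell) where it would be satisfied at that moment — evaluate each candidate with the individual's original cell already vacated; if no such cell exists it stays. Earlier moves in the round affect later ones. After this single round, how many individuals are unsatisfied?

4

Initially unsatisfied (in order): (1,2), (1,5), (2,3), (3,2).
  (1,2): no empty cell satisfies it; stays.
  (1,5): no empty cell satisfies it; stays.
  (2,3): no empty cell satisfies it; stays.
  (3,2): no empty cell satisfies it; stays.
Resulting grid:
- B R R B
R R B R -
R B R R R
Unsatisfied now: (1,2), (1,5), (2,3), (3,2).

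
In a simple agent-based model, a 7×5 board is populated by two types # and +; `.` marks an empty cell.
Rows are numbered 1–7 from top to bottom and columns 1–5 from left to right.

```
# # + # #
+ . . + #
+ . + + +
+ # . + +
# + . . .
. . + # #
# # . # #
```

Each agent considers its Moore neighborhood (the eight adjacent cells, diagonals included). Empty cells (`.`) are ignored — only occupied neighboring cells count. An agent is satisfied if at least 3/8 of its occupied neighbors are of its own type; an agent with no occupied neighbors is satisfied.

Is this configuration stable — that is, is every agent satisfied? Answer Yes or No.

No

(1,1)# 1/2 ✓
(1,2)# 1/3 ✗
(1,3)+ 1/3 ✗
(1,4)# 2/4 ✓
(1,5)# 2/3 ✓
(2,1)+ 1/3 ✗
(2,4)+ 4/7 ✓
(2,5)# 2/5 ✓
(3,1)+ 2/3 ✓
(3,3)+ 3/4 ✓
(3,4)+ 5/6 ✓
(3,5)+ 4/5 ✓
(4,1)+ 2/4 ✓
(4,2)# 1/5 ✗
(4,4)+ 4/4 ✓
(4,5)+ 3/3 ✓
(5,1)# 1/3 ✗
(5,2)+ 2/4 ✓
(6,3)+ 1/4 ✗
(6,4)# 3/4 ✓
(6,5)# 3/3 ✓
(7,1)# 1/1 ✓
(7,2)# 1/2 ✓
(7,4)# 3/4 ✓
(7,5)# 3/3 ✓
For instance (1,2) has only 1/3 same-type neighbors, below 3/8.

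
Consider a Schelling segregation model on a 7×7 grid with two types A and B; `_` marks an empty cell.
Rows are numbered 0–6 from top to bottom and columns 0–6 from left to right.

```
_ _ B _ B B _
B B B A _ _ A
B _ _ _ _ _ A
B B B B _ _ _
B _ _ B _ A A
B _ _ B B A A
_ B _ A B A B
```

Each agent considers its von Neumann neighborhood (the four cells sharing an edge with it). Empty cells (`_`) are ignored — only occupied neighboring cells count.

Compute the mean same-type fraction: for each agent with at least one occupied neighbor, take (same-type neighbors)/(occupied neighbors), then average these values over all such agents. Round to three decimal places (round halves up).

Row 0: (0,2)B 1/1 · (0,4)B 1/1 · (0,5)B 1/1
Row 1: (1,0)B 2/2 · (1,1)B 2/2 · (1,2)B 2/3 · (1,3)A 0/1 · (1,6)A 1/1
Row 2: (2,0)B 2/2 · (2,6)A 1/1
Row 3: (3,0)B 3/3 · (3,1)B 2/2 · (3,2)B 2/2 · (3,3)B 2/2
Row 4: (4,0)B 2/2 · (4,3)B 2/2 · (4,5)A 2/2 · (4,6)A 2/2
Row 5: (5,0)B 1/1 · (5,3)B 2/3 · (5,4)B 2/3 · (5,5)A 3/4 · (5,6)A 2/3
Row 6: (6,1)B — no occupied neighbors · (6,3)A 0/2 · (6,4)B 1/3 · (6,5)A 1/3 · (6,6)B 0/2
Sum over 27 agents: 1/1 + 1/1 + 1/1 + 2/2 + 2/2 + 2/3 + 0/1 + 1/1 + 2/2 + 1/1 + 3/3 + 2/2 + 2/2 + 2/2 + 2/2 + 2/2 + 2/2 + 2/2 + 1/1 + 2/3 + 2/3 + 3/4 + 2/3 + 0/2 + 1/3 + 1/3 + 0/2 = 253/12; mean = 253/12 ÷ 27 = 253/324 = 0.780864… → 0.781.

0.781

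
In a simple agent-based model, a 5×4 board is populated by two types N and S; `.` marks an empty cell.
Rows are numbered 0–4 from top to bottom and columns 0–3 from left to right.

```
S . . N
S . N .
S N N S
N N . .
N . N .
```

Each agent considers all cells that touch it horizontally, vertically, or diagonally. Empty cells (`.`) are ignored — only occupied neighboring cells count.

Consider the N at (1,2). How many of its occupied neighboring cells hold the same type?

Occupied neighbors of (1,2): (0,3)=N, (2,1)=N, (2,2)=N, (2,3)=S.
Same type (N): 3 of 4.

3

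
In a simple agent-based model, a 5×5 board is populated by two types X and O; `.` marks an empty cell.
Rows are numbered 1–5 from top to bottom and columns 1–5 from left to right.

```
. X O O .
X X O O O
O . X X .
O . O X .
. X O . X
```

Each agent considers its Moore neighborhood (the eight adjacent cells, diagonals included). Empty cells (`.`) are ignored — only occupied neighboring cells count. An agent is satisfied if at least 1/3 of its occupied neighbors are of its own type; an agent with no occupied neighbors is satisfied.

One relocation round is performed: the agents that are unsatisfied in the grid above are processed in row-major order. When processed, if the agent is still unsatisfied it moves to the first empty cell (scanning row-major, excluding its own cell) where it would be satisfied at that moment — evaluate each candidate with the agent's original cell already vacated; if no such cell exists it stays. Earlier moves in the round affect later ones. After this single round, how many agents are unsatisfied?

1

Initially unsatisfied (in order): (4,3), (5,2).
  (4,3) → (1,5).
  (5,2) → (1,1).
Resulting grid:
X X O O O
X X O O O
O . X X .
O . . X .
. . O . X
Unsatisfied now: (5,3).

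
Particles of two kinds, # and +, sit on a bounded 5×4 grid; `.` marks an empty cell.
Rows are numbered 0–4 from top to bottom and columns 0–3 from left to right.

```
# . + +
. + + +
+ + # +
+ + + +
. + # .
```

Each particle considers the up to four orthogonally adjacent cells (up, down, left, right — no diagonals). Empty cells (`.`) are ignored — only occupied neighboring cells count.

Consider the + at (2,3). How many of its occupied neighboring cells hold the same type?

Occupied neighbors of (2,3): (1,3)=+, (3,3)=+, (2,2)=#.
Same type (+): 2 of 3.

2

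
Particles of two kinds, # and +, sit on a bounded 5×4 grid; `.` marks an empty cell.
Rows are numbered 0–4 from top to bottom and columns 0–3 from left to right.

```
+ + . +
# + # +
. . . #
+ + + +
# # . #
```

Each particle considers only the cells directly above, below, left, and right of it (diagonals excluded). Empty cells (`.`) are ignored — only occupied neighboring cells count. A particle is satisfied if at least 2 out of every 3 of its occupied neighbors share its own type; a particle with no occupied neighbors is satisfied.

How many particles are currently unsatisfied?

Row 0: (0,0)+ 1/2 unhappy · (0,1)+ 2/2 ok · (0,3)+ 1/1 ok
Row 1: (1,0)# 0/2 unhappy · (1,1)+ 1/3 unhappy · (1,2)# 0/2 unhappy · (1,3)+ 1/3 unhappy
Row 2: (2,3)# 0/2 unhappy
Row 3: (3,0)+ 1/2 unhappy · (3,1)+ 2/3 ok · (3,2)+ 2/2 ok · (3,3)+ 1/3 unhappy
Row 4: (4,0)# 1/2 unhappy · (4,1)# 1/2 unhappy · (4,3)# 0/1 unhappy
Unsatisfied: (0,0), (1,0), (1,1), (1,2), (1,3), (2,3), (3,0), (3,3), (4,0), (4,1), (4,3) — 11 in total.

11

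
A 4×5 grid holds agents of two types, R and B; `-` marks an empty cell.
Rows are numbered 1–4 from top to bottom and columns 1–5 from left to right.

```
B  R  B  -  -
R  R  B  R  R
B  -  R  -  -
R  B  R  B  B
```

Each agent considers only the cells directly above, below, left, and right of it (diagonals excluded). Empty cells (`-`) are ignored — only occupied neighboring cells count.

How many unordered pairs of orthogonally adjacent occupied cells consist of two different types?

Scan each occupied cell's neighbors to the right and below so each pair is counted once.
From row 1: 3 unlike of 5 pairs (running 3/5).
From row 2: 4 unlike of 6 pairs (running 7/11).
From row 3: 1 unlike of 2 pairs (running 8/13).
From row 4: 3 unlike of 4 pairs (running 11/17).
Total adjacent occupied pairs: 17; unlike-type pairs: 11.

11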